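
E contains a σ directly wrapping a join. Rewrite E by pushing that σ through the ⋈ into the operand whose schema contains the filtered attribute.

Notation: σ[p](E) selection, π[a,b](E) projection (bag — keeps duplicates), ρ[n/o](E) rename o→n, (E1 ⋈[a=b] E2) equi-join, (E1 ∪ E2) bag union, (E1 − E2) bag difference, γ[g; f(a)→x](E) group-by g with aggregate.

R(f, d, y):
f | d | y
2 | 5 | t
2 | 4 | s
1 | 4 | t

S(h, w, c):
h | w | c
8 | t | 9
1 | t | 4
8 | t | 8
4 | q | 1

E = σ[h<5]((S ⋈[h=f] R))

σ filters on h, owned by the left side.
E' = (σ[h<5](S) ⋈[h=f] R)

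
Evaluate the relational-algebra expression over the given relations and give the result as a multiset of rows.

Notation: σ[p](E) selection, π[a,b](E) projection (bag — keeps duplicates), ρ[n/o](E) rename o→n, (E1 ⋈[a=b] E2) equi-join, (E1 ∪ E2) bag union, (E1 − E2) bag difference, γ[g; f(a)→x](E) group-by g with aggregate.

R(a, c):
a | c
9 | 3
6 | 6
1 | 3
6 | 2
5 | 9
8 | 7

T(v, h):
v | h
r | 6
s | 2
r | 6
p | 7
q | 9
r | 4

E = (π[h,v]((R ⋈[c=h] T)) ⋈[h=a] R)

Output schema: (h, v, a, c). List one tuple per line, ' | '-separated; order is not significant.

Stepwise |·|:
  R → 6
  T → 6
  (R ⋈[c=h] T) → 5
  π[h,v]((R ⋈[c=h] T)) → 5
  R → 6
  (π[h,v]((R ⋈[c=h] T)) ⋈[h=a] R) → 5

== RESULT ==
h | v | a | c
6 | r | 6 | 2
6 | r | 6 | 2
6 | r | 6 | 6
6 | r | 6 | 6
9 | q | 9 | 3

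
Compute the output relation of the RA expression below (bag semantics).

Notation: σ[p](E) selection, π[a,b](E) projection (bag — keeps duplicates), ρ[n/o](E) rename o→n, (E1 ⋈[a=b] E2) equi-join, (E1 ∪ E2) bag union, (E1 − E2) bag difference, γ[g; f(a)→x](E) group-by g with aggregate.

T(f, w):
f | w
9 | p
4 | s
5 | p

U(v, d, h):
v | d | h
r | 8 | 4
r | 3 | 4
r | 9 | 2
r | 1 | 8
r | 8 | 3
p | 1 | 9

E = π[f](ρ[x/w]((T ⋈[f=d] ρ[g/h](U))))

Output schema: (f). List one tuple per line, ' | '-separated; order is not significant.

Subexpression sizes:
  T → 3
  U → 6
  ρ[g/h](U) → 6
  (T ⋈[f=d] ρ[g/h](U)) → 1
  ρ[x/w]((T ⋈[f=d] ρ[g/h](U))) → 1
  π[f](ρ[x/w]((T ⋈[f=d] ρ[g/h](U)))) → 1

== RESULT ==
f
9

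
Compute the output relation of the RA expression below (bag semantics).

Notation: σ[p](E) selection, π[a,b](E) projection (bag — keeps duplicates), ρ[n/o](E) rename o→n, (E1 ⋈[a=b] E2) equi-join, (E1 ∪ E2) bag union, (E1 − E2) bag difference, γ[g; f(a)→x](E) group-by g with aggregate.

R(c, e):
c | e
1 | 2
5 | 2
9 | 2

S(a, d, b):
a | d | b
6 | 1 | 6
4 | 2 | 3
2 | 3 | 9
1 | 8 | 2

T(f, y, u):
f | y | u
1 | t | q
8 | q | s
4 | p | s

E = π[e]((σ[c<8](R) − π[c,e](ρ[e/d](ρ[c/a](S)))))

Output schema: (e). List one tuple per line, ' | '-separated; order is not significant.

Per-node cardinality:
  R → 3
  σ[c<8](R) → 2
  S → 4
  ρ[c/a](S) → 4
  ρ[e/d](ρ[c/a](S)) → 4
  π[c,e](ρ[e/d](ρ[c/a](S))) → 4
  (σ[c<8](R) − π[c,e](ρ[e/d](ρ[c/a](S)))) → 2
  π[e]((σ[c<8](R) − π[c,e](ρ[e/d](ρ[c/a](S))))) → 2

== RESULT ==
e
2
2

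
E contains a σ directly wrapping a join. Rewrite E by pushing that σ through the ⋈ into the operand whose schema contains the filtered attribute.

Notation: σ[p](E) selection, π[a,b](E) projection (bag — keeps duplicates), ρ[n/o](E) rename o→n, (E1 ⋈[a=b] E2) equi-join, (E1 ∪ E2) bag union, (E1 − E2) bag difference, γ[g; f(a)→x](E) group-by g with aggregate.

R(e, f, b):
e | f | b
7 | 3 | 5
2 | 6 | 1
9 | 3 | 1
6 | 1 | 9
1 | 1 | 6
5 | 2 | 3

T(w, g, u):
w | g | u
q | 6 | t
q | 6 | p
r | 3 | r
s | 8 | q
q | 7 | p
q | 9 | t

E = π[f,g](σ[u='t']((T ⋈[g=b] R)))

σ filters on u, owned by the left side.
E' = π[f,g]((σ[u='t'](T) ⋈[g=b] R))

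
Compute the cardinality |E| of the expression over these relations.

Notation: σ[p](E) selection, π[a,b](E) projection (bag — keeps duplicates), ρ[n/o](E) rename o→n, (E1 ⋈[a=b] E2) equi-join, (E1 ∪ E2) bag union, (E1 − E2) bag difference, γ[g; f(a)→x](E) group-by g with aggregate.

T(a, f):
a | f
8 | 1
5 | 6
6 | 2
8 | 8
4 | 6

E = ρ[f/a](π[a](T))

Per-node cardinality:
  T → 5
  π[a](T) → 5
  ρ[f/a](π[a](T)) → 5

|E| = 5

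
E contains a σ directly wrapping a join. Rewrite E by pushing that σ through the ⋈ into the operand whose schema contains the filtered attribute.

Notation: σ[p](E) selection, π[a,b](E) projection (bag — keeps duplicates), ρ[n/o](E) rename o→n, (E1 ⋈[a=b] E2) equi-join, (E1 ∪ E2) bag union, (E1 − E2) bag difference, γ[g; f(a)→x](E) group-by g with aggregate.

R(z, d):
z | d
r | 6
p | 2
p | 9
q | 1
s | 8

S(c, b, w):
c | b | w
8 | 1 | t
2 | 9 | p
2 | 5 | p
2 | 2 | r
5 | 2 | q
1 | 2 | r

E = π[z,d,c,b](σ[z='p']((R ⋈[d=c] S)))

σ filters on z, owned by the left side.
E' = π[z,d,c,b]((σ[z='p'](R) ⋈[d=c] S))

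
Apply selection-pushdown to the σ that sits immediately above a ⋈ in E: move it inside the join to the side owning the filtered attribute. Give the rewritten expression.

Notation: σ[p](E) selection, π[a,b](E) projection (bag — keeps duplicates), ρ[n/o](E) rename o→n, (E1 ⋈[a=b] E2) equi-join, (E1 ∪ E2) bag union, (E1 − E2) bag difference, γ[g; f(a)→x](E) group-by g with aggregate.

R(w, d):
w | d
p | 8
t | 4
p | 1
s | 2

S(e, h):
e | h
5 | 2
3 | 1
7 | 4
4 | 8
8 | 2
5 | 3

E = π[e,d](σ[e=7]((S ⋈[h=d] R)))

σ filters on e, owned by the left side.
E' = π[e,d]((σ[e=7](S) ⋈[h=d] R))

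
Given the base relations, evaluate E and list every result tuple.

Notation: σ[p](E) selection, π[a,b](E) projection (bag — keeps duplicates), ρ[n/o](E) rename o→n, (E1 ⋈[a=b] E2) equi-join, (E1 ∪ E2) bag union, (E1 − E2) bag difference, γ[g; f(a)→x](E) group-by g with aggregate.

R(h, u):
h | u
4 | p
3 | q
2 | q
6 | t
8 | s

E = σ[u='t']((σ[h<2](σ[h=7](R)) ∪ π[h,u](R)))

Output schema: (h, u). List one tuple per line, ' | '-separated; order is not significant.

Stepwise |·|:
  R → 5
  σ[h=7](R) → 0
  σ[h<2](σ[h=7](R)) → 0
  R → 5
  π[h,u](R) → 5
  (σ[h<2](σ[h=7](R)) ∪ π[h,u](R)) → 5
  σ[u='t']((σ[h<2](σ[h=7](R)) ∪ π[h,u](R))) → 1

== RESULT ==
h | u
6 | t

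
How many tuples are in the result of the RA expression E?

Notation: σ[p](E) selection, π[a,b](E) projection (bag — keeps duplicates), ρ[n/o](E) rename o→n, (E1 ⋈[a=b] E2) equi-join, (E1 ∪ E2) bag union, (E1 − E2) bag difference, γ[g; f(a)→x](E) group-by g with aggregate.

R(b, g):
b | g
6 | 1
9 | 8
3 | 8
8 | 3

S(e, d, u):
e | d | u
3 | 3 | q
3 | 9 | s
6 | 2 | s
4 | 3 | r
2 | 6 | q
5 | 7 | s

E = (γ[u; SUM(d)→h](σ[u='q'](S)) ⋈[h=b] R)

Per-node cardinality:
  S → 6
  σ[u='q'](S) → 2
  γ[u; SUM(d)→h](σ[u='q'](S)) → 1
  R → 4
  (γ[u; SUM(d)→h](σ[u='q'](S)) ⋈[h=b] R) → 1

|E| = 1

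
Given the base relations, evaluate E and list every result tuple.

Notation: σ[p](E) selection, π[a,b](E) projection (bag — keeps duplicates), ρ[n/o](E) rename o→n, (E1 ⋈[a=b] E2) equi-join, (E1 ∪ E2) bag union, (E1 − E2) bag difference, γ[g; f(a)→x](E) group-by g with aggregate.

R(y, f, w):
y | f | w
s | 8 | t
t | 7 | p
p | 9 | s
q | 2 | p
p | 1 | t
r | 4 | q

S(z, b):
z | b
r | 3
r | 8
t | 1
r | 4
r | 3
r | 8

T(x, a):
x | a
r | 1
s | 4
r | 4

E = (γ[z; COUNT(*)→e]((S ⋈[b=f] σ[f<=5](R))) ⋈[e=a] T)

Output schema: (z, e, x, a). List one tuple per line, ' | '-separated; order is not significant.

Stepwise |·|:
  S → 6
  R → 6
  σ[f<=5](R) → 3
  (S ⋈[b=f] σ[f<=5](R)) → 2
  γ[z; COUNT(*)→e]((S ⋈[b=f] σ[f<=5](R))) → 2
  T → 3
  (γ[z; COUNT(*)→e]((S ⋈[b=f] σ[f<=5](R))) ⋈[e=a] T) → 2

== RESULT ==
z | e | x | a
r | 1 | r | 1
t | 1 | r | 1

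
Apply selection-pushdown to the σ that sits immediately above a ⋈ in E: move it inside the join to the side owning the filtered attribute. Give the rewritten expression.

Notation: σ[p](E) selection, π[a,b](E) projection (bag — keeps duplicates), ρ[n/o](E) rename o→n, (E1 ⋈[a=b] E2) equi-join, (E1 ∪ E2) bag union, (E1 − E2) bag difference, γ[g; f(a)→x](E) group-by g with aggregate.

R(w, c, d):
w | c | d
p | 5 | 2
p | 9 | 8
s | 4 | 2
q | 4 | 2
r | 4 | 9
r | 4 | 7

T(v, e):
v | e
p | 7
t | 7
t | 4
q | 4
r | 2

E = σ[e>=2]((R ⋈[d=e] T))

σ filters on e, owned by the right side.
E' = (R ⋈[d=e] σ[e>=2](T))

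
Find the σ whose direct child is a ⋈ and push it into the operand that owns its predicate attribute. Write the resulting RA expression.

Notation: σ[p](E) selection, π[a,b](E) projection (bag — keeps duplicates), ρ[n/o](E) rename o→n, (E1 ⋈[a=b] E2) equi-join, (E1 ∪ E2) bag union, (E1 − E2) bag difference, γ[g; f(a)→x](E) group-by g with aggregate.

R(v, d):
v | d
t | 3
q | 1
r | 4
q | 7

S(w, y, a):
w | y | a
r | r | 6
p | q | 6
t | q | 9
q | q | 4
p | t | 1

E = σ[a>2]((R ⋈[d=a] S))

σ filters on a, owned by the right side.
E' = (R ⋈[d=a] σ[a>2](S))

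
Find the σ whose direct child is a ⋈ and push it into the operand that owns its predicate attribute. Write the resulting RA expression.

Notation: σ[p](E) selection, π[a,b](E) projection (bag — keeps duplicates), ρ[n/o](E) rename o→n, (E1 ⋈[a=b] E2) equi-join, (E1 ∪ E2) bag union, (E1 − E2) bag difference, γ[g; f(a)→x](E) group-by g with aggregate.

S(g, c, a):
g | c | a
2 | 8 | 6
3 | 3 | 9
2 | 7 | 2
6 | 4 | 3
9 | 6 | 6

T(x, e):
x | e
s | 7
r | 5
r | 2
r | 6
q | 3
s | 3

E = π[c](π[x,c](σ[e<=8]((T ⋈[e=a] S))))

σ filters on e, owned by the left side.
E' = π[c](π[x,c]((σ[e<=8](T) ⋈[e=a] S)))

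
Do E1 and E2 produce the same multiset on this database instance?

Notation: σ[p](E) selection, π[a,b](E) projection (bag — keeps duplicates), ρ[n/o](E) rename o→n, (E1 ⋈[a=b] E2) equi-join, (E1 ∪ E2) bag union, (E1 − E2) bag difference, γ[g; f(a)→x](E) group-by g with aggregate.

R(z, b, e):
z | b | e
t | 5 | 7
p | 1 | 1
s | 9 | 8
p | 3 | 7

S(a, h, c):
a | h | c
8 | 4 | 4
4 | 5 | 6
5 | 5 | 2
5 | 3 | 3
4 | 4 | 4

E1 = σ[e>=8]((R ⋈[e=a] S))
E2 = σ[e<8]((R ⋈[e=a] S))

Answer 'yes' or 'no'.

E1 row counts bottom-up:
  R → 4
  S → 5
  (R ⋈[e=a] S) → 1
  σ[e>=8]((R ⋈[e=a] S)) → 1
E2 row counts bottom-up:
  R → 4
  S → 5
  (R ⋈[e=a] S) → 1
  σ[e<8]((R ⋈[e=a] S)) → 0

E1 result:
z | b | e | a | h | c
s | 9 | 8 | 8 | 4 | 4
E2 result:
z | b | e | a | h | c
(0 rows)
Witness: ('s', 9, 8, 8, 4, 4) appears 1× in E1 but 0× in E2.

no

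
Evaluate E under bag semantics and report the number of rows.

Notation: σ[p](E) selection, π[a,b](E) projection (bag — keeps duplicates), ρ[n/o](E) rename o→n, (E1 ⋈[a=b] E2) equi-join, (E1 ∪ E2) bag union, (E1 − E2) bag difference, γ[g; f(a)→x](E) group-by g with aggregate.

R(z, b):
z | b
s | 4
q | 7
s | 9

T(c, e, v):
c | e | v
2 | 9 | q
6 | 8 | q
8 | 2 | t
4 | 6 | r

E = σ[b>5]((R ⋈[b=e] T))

Row counts bottom-up:
  R → 3
  T → 4
  (R ⋈[b=e] T) → 1
  σ[b>5]((R ⋈[b=e] T)) → 1

|E| = 1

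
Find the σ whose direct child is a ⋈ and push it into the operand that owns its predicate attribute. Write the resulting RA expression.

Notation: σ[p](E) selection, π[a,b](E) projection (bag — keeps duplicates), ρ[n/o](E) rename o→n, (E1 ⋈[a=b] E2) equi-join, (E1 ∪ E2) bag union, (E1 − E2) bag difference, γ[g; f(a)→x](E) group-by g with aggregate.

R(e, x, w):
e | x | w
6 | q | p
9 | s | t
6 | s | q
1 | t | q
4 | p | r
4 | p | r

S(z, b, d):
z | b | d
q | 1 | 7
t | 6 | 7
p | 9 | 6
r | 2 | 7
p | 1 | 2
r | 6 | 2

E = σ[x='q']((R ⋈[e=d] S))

σ filters on x, owned by the left side.
E' = (σ[x='q'](R) ⋈[e=d] S)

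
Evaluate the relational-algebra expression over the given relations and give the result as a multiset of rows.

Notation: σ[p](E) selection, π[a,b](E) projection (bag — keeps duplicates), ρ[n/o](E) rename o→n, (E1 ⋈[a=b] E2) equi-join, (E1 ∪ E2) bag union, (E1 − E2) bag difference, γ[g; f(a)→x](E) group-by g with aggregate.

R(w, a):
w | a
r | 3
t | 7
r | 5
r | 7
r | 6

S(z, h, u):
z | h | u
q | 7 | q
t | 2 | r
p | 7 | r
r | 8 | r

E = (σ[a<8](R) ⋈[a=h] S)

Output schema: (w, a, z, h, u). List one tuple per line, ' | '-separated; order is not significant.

Subexpression sizes:
  R → 5
  σ[a<8](R) → 5
  S → 4
  (σ[a<8](R) ⋈[a=h] S) → 4

== RESULT ==
w | a | z | h | u
r | 7 | p | 7 | r
r | 7 | q | 7 | q
t | 7 | p | 7 | r
t | 7 | q | 7 | q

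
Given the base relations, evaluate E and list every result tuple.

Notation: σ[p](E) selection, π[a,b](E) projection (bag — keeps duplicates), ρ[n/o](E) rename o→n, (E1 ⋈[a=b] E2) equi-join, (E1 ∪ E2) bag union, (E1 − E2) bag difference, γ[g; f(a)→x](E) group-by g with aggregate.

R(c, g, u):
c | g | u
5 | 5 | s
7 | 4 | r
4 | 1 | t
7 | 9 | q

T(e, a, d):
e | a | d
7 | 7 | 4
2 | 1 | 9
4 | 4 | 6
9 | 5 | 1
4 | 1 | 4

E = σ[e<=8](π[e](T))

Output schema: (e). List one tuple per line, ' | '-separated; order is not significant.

Stepwise |·|:
  T → 5
  π[e](T) → 5
  σ[e<=8](π[e](T)) → 4

== RESULT ==
e
2
4
4
7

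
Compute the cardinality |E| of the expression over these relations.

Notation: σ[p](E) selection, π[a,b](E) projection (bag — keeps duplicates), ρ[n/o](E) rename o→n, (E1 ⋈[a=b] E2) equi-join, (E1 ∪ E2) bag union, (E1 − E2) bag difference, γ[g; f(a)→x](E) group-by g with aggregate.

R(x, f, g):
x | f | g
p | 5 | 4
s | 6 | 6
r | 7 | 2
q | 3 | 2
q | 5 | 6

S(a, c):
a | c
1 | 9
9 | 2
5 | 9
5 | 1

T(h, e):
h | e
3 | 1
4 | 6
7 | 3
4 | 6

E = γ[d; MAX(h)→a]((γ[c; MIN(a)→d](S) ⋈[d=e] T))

Row counts bottom-up:
  S → 4
  γ[c; MIN(a)→d](S) → 3
  T → 4
  (γ[c; MIN(a)→d](S) ⋈[d=e] T) → 1
  γ[d; MAX(h)→a]((γ[c; MIN(a)→d](S) ⋈[d=e] T)) → 1

|E| = 1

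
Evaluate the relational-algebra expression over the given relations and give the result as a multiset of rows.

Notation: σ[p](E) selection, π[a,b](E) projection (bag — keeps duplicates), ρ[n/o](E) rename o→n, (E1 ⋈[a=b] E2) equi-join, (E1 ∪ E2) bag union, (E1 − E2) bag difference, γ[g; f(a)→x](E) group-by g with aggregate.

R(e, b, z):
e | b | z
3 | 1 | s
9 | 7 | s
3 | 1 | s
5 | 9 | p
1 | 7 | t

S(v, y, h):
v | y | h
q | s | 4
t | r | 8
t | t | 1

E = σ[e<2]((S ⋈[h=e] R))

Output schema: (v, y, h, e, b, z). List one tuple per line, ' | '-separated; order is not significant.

Subexpression sizes:
  S → 3
  R → 5
  (S ⋈[h=e] R) → 1
  σ[e<2]((S ⋈[h=e] R)) → 1

== RESULT ==
v | y | h | e | b | z
t | t | 1 | 1 | 7 | t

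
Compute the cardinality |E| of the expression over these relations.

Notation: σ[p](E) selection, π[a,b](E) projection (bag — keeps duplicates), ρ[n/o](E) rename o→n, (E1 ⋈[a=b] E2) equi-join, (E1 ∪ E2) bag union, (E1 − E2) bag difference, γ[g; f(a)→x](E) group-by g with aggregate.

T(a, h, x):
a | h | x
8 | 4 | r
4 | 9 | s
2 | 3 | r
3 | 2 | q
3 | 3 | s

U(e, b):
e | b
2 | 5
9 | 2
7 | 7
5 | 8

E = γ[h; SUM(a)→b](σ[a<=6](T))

Row counts bottom-up:
  T → 5
  σ[a<=6](T) → 4
  γ[h; SUM(a)→b](σ[a<=6](T)) → 3

|E| = 3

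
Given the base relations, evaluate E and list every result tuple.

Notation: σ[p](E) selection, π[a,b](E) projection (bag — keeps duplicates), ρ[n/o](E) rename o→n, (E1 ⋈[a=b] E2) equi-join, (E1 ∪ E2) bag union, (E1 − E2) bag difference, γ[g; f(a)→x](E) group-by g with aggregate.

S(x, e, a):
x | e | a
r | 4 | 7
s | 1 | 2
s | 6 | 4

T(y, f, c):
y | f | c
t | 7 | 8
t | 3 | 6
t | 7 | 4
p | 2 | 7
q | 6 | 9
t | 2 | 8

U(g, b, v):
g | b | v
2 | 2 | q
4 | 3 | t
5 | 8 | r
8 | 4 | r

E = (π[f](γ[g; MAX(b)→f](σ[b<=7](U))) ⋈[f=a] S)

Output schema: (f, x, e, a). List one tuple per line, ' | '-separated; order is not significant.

Subexpression sizes:
  U → 4
  σ[b<=7](U) → 3
  γ[g; MAX(b)→f](σ[b<=7](U)) → 3
  π[f](γ[g; MAX(b)→f](σ[b<=7](U))) → 3
  S → 3
  (π[f](γ[g; MAX(b)→f](σ[b<=7](U))) ⋈[f=a] S) → 2

== RESULT ==
f | x | e | a
2 | s | 1 | 2
4 | s | 6 | 4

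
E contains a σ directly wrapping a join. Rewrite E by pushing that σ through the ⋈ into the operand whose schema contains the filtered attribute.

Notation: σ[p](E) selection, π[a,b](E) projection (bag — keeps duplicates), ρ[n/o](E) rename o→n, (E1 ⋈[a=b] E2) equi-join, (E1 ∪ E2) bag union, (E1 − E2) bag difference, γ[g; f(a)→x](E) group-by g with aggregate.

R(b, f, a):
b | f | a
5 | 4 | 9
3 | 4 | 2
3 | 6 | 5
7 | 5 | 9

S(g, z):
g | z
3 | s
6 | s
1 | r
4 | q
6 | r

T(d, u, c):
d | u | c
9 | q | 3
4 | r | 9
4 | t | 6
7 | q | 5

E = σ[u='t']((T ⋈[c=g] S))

σ filters on u, owned by the left side.
E' = (σ[u='t'](T) ⋈[c=g] S)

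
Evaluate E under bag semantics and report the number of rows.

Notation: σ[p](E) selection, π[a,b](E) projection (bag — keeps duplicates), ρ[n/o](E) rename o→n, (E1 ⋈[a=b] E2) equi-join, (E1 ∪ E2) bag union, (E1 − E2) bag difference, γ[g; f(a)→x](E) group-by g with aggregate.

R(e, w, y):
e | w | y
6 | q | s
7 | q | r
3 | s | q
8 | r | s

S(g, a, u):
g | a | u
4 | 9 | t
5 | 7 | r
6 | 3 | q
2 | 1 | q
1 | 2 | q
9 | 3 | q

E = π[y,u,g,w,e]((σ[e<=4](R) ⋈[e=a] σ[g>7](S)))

Per-node cardinality:
  R → 4
  σ[e<=4](R) → 1
  S → 6
  σ[g>7](S) → 1
  (σ[e<=4](R) ⋈[e=a] σ[g>7](S)) → 1
  π[y,u,g,w,e]((σ[e<=4](R) ⋈[e=a] σ[g>7](S))) → 1

|E| = 1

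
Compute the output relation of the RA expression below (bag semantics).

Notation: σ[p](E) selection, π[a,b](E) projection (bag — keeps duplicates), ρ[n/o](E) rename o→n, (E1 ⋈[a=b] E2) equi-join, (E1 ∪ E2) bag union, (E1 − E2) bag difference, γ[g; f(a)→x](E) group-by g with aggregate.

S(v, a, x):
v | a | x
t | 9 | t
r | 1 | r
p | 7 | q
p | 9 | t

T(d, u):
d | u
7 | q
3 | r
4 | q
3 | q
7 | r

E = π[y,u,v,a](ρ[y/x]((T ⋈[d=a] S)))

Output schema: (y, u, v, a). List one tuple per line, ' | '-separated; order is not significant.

Stepwise |·|:
  T → 5
  S → 4
  (T ⋈[d=a] S) → 2
  ρ[y/x]((T ⋈[d=a] S)) → 2
  π[y,u,v,a](ρ[y/x]((T ⋈[d=a] S))) → 2

== RESULT ==
y | u | v | a
q | q | p | 7
q | r | p | 7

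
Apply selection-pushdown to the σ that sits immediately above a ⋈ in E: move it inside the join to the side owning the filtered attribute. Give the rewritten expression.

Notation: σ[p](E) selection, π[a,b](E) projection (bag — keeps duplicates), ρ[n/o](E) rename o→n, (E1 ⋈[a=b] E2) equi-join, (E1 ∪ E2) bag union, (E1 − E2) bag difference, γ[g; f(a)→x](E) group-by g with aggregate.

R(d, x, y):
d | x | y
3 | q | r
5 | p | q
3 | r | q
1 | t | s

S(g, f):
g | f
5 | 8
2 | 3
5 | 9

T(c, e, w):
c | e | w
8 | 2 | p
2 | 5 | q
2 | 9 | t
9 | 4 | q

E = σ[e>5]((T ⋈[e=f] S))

σ filters on e, owned by the left side.
E' = (σ[e>5](T) ⋈[e=f] S)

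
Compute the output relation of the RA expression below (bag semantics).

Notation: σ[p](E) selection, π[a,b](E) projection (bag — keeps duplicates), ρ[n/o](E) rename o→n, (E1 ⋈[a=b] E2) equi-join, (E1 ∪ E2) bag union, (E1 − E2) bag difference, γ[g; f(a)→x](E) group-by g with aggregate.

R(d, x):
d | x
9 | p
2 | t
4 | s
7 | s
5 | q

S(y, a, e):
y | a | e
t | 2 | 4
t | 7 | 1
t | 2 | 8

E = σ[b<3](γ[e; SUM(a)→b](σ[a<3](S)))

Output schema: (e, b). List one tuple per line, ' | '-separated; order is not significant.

Row counts bottom-up:
  S → 3
  σ[a<3](S) → 2
  γ[e; SUM(a)→b](σ[a<3](S)) → 2
  σ[b<3](γ[e; SUM(a)→b](σ[a<3](S))) → 2

== RESULT ==
e | b
4 | 2
8 | 2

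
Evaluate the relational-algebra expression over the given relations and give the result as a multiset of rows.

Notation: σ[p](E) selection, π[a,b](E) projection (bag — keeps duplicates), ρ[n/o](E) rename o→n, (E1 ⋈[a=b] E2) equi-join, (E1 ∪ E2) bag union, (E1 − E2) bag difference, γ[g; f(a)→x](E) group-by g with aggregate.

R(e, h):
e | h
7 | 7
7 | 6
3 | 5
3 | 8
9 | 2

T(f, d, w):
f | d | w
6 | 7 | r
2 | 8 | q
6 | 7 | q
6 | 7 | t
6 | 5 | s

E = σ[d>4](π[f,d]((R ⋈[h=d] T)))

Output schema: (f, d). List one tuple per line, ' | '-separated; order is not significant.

Row counts bottom-up:
  R → 5
  T → 5
  (R ⋈[h=d] T) → 5
  π[f,d]((R ⋈[h=d] T)) → 5
  σ[d>4](π[f,d]((R ⋈[h=d] T))) → 5

== RESULT ==
f | d
2 | 8
6 | 5
6 | 7
6 | 7
6 | 7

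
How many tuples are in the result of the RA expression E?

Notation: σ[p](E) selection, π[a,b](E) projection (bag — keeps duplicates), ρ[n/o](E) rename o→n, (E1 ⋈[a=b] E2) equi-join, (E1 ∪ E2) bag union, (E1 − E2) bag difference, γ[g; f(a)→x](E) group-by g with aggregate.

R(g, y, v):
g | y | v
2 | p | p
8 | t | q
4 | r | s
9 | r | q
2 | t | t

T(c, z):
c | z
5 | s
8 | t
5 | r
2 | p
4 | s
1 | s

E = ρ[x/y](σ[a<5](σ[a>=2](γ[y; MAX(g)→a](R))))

Stepwise |·|:
  R → 5
  γ[y; MAX(g)→a](R) → 3
  σ[a>=2](γ[y; MAX(g)→a](R)) → 3
  σ[a<5](σ[a>=2](γ[y; MAX(g)→a](R))) → 1
  ρ[x/y](σ[a<5](σ[a>=2](γ[y; MAX(g)→a](R)))) → 1

|E| = 1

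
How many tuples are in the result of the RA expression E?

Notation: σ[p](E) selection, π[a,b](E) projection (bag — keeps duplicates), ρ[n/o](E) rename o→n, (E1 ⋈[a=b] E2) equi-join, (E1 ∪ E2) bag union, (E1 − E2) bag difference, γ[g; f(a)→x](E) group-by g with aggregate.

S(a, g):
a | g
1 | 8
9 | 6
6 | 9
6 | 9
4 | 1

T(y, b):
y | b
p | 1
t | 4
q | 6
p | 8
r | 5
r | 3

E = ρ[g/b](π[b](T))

Subexpression sizes:
  T → 6
  π[b](T) → 6
  ρ[g/b](π[b](T)) → 6

|E| = 6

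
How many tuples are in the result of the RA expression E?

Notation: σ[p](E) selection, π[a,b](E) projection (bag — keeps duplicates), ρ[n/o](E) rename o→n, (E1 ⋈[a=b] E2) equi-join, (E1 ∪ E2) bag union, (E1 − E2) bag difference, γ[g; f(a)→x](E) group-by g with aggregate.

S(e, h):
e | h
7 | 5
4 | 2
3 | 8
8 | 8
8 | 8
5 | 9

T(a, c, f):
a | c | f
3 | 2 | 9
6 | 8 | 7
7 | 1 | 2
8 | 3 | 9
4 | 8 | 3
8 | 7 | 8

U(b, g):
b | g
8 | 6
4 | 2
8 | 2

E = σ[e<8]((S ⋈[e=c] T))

Stepwise |·|:
  S → 6
  T → 6
  (S ⋈[e=c] T) → 6
  σ[e<8]((S ⋈[e=c] T)) → 2

|E| = 2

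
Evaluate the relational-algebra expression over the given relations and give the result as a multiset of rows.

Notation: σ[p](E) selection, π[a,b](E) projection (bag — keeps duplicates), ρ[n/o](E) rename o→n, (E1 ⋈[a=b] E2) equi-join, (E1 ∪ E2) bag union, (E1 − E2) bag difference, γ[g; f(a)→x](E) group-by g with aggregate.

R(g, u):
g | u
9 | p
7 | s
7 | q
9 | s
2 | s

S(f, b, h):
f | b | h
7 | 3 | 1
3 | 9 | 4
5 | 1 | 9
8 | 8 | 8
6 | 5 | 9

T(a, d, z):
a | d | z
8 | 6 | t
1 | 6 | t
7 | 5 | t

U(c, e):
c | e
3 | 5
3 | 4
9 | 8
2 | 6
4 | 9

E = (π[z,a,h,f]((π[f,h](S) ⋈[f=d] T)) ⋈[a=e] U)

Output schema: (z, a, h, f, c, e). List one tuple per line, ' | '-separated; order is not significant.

Stepwise |·|:
  S → 5
  π[f,h](S) → 5
  T → 3
  (π[f,h](S) ⋈[f=d] T) → 3
  π[z,a,h,f]((π[f,h](S) ⋈[f=d] T)) → 3
  U → 5
  (π[z,a,h,f]((π[f,h](S) ⋈[f=d] T)) ⋈[a=e] U) → 1

== RESULT ==
z | a | h | f | c | e
t | 8 | 9 | 6 | 9 | 8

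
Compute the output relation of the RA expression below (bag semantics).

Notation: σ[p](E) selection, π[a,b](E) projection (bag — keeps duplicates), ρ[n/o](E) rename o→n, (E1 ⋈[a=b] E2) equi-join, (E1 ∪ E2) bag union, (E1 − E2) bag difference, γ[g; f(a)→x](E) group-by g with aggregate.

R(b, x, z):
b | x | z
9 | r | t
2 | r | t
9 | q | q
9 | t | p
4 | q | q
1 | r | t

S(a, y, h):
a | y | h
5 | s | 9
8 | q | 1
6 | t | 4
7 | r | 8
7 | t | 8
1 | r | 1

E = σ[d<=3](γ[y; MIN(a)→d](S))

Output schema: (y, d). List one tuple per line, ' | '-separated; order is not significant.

Stepwise |·|:
  S → 6
  γ[y; MIN(a)→d](S) → 4
  σ[d<=3](γ[y; MIN(a)→d](S)) → 1

== RESULT ==
y | d
r | 1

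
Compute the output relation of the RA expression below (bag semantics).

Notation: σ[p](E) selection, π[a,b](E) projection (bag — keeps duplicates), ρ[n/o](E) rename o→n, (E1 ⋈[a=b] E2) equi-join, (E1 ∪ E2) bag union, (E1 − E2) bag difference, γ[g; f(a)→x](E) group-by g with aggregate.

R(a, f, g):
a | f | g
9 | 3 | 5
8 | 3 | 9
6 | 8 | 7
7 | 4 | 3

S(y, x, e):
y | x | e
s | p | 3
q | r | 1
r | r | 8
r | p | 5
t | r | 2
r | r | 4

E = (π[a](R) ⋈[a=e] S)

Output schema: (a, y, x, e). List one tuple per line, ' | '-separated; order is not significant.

Subexpression sizes:
  R → 4
  π[a](R) → 4
  S → 6
  (π[a](R) ⋈[a=e] S) → 1

== RESULT ==
a | y | x | e
8 | r | r | 8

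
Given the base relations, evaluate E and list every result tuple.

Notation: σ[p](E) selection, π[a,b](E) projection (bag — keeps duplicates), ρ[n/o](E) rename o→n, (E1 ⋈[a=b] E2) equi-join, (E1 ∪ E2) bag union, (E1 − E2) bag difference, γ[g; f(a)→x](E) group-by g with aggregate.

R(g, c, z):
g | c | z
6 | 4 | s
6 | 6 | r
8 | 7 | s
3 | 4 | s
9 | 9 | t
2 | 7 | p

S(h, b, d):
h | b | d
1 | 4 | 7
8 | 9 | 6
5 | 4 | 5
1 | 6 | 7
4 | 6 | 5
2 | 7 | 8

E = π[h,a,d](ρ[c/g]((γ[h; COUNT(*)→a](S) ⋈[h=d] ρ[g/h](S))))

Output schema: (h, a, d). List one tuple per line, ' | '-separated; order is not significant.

Stepwise |·|:
  S → 6
  γ[h; COUNT(*)→a](S) → 5
  S → 6
  ρ[g/h](S) → 6
  (γ[h; COUNT(*)→a](S) ⋈[h=d] ρ[g/h](S)) → 3
  ρ[c/g]((γ[h; COUNT(*)→a](S) ⋈[h=d] ρ[g/h](S))) → 3
  π[h,a,d](ρ[c/g]((γ[h; COUNT(*)→a](S) ⋈[h=d] ρ[g/h](S)))) → 3

== RESULT ==
h | a | d
5 | 1 | 5
5 | 1 | 5
8 | 1 | 8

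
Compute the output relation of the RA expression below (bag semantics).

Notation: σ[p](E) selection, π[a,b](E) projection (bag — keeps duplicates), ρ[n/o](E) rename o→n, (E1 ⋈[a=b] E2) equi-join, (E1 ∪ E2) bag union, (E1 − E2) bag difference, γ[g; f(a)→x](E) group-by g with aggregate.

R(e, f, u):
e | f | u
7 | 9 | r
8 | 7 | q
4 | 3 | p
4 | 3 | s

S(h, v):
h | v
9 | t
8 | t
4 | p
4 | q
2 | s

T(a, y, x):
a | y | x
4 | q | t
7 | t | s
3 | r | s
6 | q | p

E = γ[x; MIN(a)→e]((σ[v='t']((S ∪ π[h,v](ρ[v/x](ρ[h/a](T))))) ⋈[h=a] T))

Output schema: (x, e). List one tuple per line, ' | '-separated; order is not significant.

Per-node cardinality:
  S → 5
  T → 4
  ρ[h/a](T) → 4
  ρ[v/x](ρ[h/a](T)) → 4
  π[h,v](ρ[v/x](ρ[h/a](T))) → 4
  (S ∪ π[h,v](ρ[v/x](ρ[h/a](T)))) → 9
  σ[v='t']((S ∪ π[h,v](ρ[v/x](ρ[h/a](T))))) → 3
  T → 4
  (σ[v='t']((S ∪ π[h,v](ρ[v/x](ρ[h/a](T))))) ⋈[h=a] T) → 1
  γ[x; MIN(a)→e]((σ[v='t']((S ∪ π[h,v](ρ[v/x](ρ[h/a](T))))) ⋈[h=a] T)) → 1

== RESULT ==
x | e
t | 4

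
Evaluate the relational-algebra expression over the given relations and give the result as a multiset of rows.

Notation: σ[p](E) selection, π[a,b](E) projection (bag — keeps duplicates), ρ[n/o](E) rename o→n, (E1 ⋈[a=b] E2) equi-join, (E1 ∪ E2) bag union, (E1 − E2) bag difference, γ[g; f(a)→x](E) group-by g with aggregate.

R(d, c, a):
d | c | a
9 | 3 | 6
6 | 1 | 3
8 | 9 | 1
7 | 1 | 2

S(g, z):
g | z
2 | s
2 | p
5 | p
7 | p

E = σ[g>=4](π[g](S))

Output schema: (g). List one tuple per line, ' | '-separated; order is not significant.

Row counts bottom-up:
  S → 4
  π[g](S) → 4
  σ[g>=4](π[g](S)) → 2

== RESULT ==
g
5
7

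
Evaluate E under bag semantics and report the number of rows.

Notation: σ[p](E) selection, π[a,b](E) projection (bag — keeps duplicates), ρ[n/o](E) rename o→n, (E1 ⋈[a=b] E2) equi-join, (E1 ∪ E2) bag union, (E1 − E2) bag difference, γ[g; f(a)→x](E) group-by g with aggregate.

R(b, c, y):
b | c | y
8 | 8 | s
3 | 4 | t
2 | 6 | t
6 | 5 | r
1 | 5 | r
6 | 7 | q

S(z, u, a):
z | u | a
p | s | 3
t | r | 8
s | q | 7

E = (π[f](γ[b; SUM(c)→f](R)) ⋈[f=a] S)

Row counts bottom-up:
  R → 6
  γ[b; SUM(c)→f](R) → 5
  π[f](γ[b; SUM(c)→f](R)) → 5
  S → 3
  (π[f](γ[b; SUM(c)→f](R)) ⋈[f=a] S) → 1

|E| = 1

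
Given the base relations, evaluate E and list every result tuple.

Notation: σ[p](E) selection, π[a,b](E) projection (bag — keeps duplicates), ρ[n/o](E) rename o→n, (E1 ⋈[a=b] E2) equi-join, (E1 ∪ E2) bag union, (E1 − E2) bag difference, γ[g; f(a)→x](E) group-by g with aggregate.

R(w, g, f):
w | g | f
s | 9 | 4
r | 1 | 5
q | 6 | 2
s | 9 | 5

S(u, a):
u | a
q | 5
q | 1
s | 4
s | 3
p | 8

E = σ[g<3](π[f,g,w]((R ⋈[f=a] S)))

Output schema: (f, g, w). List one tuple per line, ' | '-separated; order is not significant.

Subexpression sizes:
  R → 4
  S → 5
  (R ⋈[f=a] S) → 3
  π[f,g,w]((R ⋈[f=a] S)) → 3
  σ[g<3](π[f,g,w]((R ⋈[f=a] S))) → 1

== RESULT ==
f | g | w
5 | 1 | r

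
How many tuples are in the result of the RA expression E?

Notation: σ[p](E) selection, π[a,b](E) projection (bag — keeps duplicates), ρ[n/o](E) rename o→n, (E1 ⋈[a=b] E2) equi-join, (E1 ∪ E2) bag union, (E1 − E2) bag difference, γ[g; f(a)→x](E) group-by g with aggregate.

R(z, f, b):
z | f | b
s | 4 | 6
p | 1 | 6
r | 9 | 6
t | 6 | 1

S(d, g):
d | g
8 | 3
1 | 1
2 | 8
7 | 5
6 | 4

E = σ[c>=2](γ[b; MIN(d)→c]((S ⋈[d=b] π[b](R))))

Row counts bottom-up:
  S → 5
  R → 4
  π[b](R) → 4
  (S ⋈[d=b] π[b](R)) → 4
  γ[b; MIN(d)→c]((S ⋈[d=b] π[b](R))) → 2
  σ[c>=2](γ[b; MIN(d)→c]((S ⋈[d=b] π[b](R)))) → 1

|E| = 1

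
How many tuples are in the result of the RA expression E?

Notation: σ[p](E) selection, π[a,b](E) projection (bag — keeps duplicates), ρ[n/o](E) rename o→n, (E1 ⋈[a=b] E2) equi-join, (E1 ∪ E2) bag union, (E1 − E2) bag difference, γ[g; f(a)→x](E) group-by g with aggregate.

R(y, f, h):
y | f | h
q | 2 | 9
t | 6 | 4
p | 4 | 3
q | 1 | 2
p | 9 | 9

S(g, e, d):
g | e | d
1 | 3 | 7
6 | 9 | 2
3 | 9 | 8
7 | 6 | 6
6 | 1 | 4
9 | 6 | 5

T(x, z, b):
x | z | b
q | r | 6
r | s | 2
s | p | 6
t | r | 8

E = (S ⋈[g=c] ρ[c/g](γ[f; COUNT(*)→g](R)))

Per-node cardinality:
  S → 6
  R → 5
  γ[f; COUNT(*)→g](R) → 5
  ρ[c/g](γ[f; COUNT(*)→g](R)) → 5
  (S ⋈[g=c] ρ[c/g](γ[f; COUNT(*)→g](R))) → 5

|E| = 5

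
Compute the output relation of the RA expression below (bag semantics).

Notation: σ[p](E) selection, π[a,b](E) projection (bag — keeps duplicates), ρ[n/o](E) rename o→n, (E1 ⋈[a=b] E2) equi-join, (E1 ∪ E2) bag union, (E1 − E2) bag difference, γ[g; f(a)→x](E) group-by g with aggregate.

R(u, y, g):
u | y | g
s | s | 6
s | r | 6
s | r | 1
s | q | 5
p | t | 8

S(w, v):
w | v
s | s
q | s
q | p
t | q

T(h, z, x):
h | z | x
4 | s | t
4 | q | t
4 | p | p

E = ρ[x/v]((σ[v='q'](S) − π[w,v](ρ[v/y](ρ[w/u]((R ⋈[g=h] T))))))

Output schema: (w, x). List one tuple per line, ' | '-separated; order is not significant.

Subexpression sizes:
  S → 4
  σ[v='q'](S) → 1
  R → 5
  T → 3
  (R ⋈[g=h] T) → 0
  ρ[w/u]((R ⋈[g=h] T)) → 0
  ρ[v/y](ρ[w/u]((R ⋈[g=h] T))) → 0
  π[w,v](ρ[v/y](ρ[w/u]((R ⋈[g=h] T)))) → 0
  (σ[v='q'](S) − π[w,v](ρ[v/y](ρ[w/u]((R ⋈[g=h] T))))) → 1
  ρ[x/v]((σ[v='q'](S) − π[w,v](ρ[v/y](ρ[w/u]((R ⋈[g=h] T)))))) → 1

== RESULT ==
w | x
t | q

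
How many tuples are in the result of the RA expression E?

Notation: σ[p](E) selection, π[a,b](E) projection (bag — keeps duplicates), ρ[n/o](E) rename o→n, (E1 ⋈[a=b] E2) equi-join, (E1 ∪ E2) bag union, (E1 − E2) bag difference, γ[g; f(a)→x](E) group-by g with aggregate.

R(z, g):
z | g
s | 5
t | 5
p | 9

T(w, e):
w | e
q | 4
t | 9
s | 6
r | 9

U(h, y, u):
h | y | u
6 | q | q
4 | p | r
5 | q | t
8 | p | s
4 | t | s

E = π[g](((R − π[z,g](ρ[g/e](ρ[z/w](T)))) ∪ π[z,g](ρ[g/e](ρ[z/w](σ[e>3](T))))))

Per-node cardinality:
  R → 3
  T → 4
  ρ[z/w](T) → 4
  ρ[g/e](ρ[z/w](T)) → 4
  π[z,g](ρ[g/e](ρ[z/w](T))) → 4
  (R − π[z,g](ρ[g/e](ρ[z/w](T)))) → 3
  T → 4
  σ[e>3](T) → 4
  ρ[z/w](σ[e>3](T)) → 4
  ρ[g/e](ρ[z/w](σ[e>3](T))) → 4
  π[z,g](ρ[g/e](ρ[z/w](σ[e>3](T)))) → 4
  ((R − π[z,g](ρ[g/e](ρ[z/w](T)))) ∪ π[z,g](ρ[g/e](ρ[z/w](σ[e>3](T))))) → 7
  π[g](((R − π[z,g](ρ[g/e](ρ[z/w](T)))) ∪ π[z,g](ρ[g/e](ρ[z/w](σ[e>3](T)))))) → 7

|E| = 7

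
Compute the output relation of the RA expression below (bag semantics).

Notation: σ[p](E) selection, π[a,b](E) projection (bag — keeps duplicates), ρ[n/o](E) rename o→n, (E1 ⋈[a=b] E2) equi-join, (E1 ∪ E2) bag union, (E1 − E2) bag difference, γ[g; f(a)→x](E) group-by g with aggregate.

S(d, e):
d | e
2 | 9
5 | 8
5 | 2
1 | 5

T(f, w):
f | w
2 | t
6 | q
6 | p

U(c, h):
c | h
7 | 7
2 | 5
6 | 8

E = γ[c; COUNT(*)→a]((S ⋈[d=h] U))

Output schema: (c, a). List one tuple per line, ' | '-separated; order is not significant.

Row counts bottom-up:
  S → 4
  U → 3
  (S ⋈[d=h] U) → 2
  γ[c; COUNT(*)→a]((S ⋈[d=h] U)) → 1

== RESULT ==
c | a
2 | 2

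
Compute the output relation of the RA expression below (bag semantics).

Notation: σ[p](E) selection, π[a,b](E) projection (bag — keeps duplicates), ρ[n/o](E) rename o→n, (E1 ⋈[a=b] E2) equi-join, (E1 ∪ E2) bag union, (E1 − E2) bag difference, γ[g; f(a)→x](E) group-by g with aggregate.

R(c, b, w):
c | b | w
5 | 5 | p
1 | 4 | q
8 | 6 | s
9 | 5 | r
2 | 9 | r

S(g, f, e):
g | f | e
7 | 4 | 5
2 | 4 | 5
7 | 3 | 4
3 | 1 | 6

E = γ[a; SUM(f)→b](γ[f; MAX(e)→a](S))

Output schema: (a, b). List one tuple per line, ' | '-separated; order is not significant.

Stepwise |·|:
  S → 4
  γ[f; MAX(e)→a](S) → 3
  γ[a; SUM(f)→b](γ[f; MAX(e)→a](S)) → 3

== RESULT ==
a | b
4 | 3
5 | 4
6 | 1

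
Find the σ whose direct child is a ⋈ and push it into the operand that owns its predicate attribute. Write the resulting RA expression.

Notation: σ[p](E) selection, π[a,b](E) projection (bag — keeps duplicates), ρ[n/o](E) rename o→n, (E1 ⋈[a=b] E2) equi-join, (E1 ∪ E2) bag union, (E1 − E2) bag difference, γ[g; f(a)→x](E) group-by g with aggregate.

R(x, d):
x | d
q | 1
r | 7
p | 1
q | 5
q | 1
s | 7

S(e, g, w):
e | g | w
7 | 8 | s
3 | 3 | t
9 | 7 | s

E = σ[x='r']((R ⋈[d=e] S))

σ filters on x, owned by the left side.
E' = (σ[x='r'](R) ⋈[d=e] S)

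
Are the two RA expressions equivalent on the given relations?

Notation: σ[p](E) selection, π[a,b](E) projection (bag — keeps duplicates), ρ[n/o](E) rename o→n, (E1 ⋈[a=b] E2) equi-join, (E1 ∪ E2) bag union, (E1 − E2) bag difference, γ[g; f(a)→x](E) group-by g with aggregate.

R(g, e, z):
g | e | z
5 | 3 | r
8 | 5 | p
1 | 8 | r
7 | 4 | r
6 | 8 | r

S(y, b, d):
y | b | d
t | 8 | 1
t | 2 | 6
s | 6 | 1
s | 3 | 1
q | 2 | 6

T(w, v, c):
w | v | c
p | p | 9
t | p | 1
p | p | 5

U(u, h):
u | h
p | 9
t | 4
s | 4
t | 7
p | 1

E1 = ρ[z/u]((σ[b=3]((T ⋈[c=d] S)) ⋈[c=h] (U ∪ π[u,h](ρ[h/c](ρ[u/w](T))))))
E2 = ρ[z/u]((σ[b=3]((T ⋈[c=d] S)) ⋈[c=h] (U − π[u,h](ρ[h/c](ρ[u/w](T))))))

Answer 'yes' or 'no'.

E1 stepwise |·|:
  T → 3
  S → 5
  (T ⋈[c=d] S) → 3
  σ[b=3]((T ⋈[c=d] S)) → 1
  U → 5
  T → 3
  ρ[u/w](T) → 3
  ρ[h/c](ρ[u/w](T)) → 3
  π[u,h](ρ[h/c](ρ[u/w](T))) → 3
  (U ∪ π[u,h](ρ[h/c](ρ[u/w](T)))) → 8
  (σ[b=3]((T ⋈[c=d] S)) ⋈[c=h] (U ∪ π[u,h](ρ[h/c](ρ[u/w](T))))) → 2
  ρ[z/u]((σ[b=3]((T ⋈[c=d] S)) ⋈[c=h] (U ∪ π[u,h](ρ[h/c](ρ[u/w](T)))))) → 2
E2 stepwise |·|:
  T → 3
  S → 5
  (T ⋈[c=d] S) → 3
  σ[b=3]((T ⋈[c=d] S)) → 1
  U → 5
  T → 3
  ρ[u/w](T) → 3
  ρ[h/c](ρ[u/w](T)) → 3
  π[u,h](ρ[h/c](ρ[u/w](T))) → 3
  (U − π[u,h](ρ[h/c](ρ[u/w](T)))) → 4
  (σ[b=3]((T ⋈[c=d] S)) ⋈[c=h] (U − π[u,h](ρ[h/c](ρ[u/w](T))))) → 1
  ρ[z/u]((σ[b=3]((T ⋈[c=d] S)) ⋈[c=h] (U − π[u,h](ρ[h/c](ρ[u/w](T)))))) → 1

E1 result:
w | v | c | y | b | d | z | h
t | p | 1 | s | 3 | 1 | p | 1
t | p | 1 | s | 3 | 1 | t | 1
E2 result:
w | v | c | y | b | d | z | h
t | p | 1 | s | 3 | 1 | p | 1
Witness: ('t', 'p', 1, 's', 3, 1, 't', 1) appears 1× in E1 but 0× in E2.

no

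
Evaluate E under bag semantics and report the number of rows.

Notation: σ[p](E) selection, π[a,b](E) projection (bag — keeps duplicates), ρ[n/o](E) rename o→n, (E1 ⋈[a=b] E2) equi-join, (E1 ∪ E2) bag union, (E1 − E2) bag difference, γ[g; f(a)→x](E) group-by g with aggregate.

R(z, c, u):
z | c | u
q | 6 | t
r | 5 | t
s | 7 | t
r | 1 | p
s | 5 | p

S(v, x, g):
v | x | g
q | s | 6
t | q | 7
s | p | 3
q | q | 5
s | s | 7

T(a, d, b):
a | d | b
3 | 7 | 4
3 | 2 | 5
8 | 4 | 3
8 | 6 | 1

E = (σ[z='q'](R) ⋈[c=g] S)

Row counts bottom-up:
  R → 5
  σ[z='q'](R) → 1
  S → 5
  (σ[z='q'](R) ⋈[c=g] S) → 1

|E| = 1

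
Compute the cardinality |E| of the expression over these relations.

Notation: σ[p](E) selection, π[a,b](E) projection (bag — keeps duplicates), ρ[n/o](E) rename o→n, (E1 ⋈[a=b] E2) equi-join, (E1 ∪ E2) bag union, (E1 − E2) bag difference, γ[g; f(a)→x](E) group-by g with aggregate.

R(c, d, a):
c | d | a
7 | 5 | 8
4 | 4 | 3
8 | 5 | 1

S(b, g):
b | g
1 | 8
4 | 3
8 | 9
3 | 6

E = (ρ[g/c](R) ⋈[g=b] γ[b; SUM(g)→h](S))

Stepwise |·|:
  R → 3
  ρ[g/c](R) → 3
  S → 4
  γ[b; SUM(g)→h](S) → 4
  (ρ[g/c](R) ⋈[g=b] γ[b; SUM(g)→h](S)) → 2

|E| = 2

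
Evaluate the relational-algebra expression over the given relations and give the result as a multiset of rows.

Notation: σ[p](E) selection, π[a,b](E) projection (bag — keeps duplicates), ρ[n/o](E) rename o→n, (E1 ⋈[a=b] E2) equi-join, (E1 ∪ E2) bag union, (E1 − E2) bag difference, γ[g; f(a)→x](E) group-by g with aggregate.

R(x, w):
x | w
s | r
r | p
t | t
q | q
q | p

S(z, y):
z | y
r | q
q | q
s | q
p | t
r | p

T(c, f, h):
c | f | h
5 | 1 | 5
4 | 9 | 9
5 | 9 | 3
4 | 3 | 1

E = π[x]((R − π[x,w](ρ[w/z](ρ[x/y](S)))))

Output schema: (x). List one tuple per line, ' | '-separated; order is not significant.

Subexpression sizes:
  R → 5
  S → 5
  ρ[x/y](S) → 5
  ρ[w/z](ρ[x/y](S)) → 5
  π[x,w](ρ[w/z](ρ[x/y](S))) → 5
  (R − π[x,w](ρ[w/z](ρ[x/y](S)))) → 4
  π[x]((R − π[x,w](ρ[w/z](ρ[x/y](S))))) → 4

== RESULT ==
x
q
r
s
t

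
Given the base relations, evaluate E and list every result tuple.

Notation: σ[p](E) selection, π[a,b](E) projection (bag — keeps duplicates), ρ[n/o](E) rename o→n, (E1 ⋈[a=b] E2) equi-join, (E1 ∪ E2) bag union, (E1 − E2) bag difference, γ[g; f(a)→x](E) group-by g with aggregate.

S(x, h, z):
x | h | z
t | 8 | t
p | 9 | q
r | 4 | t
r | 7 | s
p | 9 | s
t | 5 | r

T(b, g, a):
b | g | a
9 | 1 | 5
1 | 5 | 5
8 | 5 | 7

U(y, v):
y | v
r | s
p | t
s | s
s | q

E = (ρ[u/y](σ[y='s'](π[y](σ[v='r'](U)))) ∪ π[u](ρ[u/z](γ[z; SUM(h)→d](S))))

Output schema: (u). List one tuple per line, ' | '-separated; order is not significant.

Subexpression sizes:
  U → 4
  σ[v='r'](U) → 0
  π[y](σ[v='r'](U)) → 0
  σ[y='s'](π[y](σ[v='r'](U))) → 0
  ρ[u/y](σ[y='s'](π[y](σ[v='r'](U)))) → 0
  S → 6
  γ[z; SUM(h)→d](S) → 4
  ρ[u/z](γ[z; SUM(h)→d](S)) → 4
  π[u](ρ[u/z](γ[z; SUM(h)→d](S))) → 4
  (ρ[u/y](σ[y='s'](π[y](σ[v='r'](U)))) ∪ π[u](ρ[u/z](γ[z; SUM(h)→d](S)))) → 4

== RESULT ==
u
q
r
s
t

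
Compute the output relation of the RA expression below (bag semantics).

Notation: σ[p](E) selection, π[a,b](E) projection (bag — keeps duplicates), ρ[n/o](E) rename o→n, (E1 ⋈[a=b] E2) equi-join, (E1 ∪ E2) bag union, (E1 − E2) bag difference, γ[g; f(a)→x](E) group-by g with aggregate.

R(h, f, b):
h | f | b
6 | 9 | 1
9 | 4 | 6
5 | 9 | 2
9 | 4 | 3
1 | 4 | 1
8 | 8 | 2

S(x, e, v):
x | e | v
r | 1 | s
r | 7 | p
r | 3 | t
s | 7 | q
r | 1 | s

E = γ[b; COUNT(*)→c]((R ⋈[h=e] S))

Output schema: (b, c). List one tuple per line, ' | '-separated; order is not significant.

Subexpression sizes:
  R → 6
  S → 5
  (R ⋈[h=e] S) → 2
  γ[b; COUNT(*)→c]((R ⋈[h=e] S)) → 1

== RESULT ==
b | c
1 | 2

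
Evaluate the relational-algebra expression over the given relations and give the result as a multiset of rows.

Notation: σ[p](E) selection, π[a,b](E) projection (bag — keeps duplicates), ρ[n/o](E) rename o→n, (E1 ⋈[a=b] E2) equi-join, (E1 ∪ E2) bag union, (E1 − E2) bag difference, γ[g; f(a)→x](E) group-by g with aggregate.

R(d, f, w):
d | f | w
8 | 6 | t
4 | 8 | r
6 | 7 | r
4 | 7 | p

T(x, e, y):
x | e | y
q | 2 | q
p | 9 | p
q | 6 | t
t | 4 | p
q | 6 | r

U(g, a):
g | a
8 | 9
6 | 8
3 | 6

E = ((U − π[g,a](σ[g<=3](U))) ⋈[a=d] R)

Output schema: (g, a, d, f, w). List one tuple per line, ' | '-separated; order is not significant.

Stepwise |·|:
  U → 3
  U → 3
  σ[g<=3](U) → 1
  π[g,a](σ[g<=3](U)) → 1
  (U − π[g,a](σ[g<=3](U))) → 2
  R → 4
  ((U − π[g,a](σ[g<=3](U))) ⋈[a=d] R) → 1

== RESULT ==
g | a | d | f | w
6 | 8 | 8 | 6 | t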